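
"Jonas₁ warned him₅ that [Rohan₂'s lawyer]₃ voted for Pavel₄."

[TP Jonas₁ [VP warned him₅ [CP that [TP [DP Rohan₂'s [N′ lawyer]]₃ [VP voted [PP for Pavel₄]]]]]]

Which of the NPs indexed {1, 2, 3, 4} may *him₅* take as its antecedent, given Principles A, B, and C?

*him* is a pronoun, so Principle B applies: it must be free in its binding domain.
Binding domain of *him₅*: the matrix TP, whose subject is Jonas₁.
*Jonas₁* c-commands the pronoun within its binding domain → coindexation would violate Principle B.
*Rohan₂*: the pronoun c-commands this R-expression → coindexation would violate Principle C on *Rohan₂*.
*[Rohan₂'s lawyer]₃*: the pronoun c-commands this R-expression → coindexation would violate Principle C on *[Rohan₂'s lawyer]₃*.
*Pavel₄*: the pronoun c-commands this R-expression → coindexation would violate Principle C on *Pavel₄*.

none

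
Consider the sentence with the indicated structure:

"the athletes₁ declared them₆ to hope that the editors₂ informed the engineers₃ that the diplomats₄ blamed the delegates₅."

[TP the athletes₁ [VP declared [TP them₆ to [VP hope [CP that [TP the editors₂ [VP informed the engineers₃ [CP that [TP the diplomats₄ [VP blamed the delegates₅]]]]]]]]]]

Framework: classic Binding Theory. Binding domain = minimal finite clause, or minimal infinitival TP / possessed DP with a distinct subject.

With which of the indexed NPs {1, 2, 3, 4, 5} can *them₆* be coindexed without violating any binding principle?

*them* is a pronoun, so Principle B applies: it must be free in its binding domain.
Binding domain of *them₆*: the matrix TP, whose subject is the athletes₁.
*the athletes₁* c-commands the pronoun within its binding domain → coindexation would violate Principle B.
*the editors₂*: the pronoun c-commands this R-expression → coindexation would violate Principle C on *the editors₂*.
*the engineers₃*: the pronoun c-commands this R-expression → coindexation would violate Principle C on *the engineers₃*.
*the diplomats₄*: the pronoun c-commands this R-expression → coindexation would violate Principle C on *the diplomats₄*.
*the delegates₅*: the pronoun c-commands this R-expression → coindexation would violate Principle C on *the delegates₅*.

none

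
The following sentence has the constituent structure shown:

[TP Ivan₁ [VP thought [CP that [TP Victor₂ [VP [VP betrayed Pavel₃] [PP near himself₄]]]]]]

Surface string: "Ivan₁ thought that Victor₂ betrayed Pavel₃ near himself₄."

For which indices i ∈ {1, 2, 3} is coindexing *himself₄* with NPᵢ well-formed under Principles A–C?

{2}

*himself* is an anaphor, so Principle A applies: it must be bound in its binding domain.
Binding domain of *himself₄*: the embedded TP, whose subject is Victor₂.
*Ivan₁* c-commands the anaphor but is outside its binding domain → cannot satisfy Principle A.
*Victor₂* c-commands the anaphor within its binding domain → licit binder.
*Pavel₃* does not c-command the anaphor → cannot bind it.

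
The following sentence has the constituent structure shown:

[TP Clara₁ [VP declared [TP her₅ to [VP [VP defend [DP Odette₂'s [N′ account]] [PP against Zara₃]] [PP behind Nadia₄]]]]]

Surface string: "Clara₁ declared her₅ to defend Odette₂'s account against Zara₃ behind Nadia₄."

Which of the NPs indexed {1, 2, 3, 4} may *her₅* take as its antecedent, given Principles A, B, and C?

*her* is a pronoun, so Principle B applies: it must be free in its binding domain.
Binding domain of *her₅*: the matrix TP, whose subject is Clara₁.
*Clara₁* c-commands the pronoun within its binding domain → coindexation would violate Principle B.
*Odette₂*: the pronoun c-commands this R-expression → coindexation would violate Principle C on *Odette₂*.
*Zara₃*: the pronoun c-commands this R-expression → coindexation would violate Principle C on *Zara₃*.
*Nadia₄*: the pronoun c-commands this R-expression → coindexation would violate Principle C on *Nadia₄*.

none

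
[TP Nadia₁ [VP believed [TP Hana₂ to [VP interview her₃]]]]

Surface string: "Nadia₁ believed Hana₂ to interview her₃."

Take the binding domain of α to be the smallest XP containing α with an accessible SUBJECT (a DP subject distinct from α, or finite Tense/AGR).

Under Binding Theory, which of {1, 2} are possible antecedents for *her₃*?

*her* is a pronoun, so Principle B applies: it must be free in its binding domain.
Binding domain of *her₃*: the embedded TP, whose subject is Hana₂.
*Nadia₁* c-commands the pronoun but from outside its binding domain, and is not c-commanded by it → coindexation permitted.
*Hana₂* c-commands the pronoun within its binding domain → coindexation would violate Principle B.

{1}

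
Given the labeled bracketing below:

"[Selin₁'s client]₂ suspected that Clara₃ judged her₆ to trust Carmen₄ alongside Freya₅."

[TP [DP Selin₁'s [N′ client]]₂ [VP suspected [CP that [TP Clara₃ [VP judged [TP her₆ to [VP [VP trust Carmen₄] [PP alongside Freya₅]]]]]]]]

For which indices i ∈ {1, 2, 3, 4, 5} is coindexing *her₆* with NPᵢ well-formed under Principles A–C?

{1, 2}

*her* is a pronoun, so Principle B applies: it must be free in its binding domain.
Binding domain of *her₆*: the embedded TP, whose subject is Clara₃.
*Selin₁* and the pronoun do not c-command one another → neither Principle B nor Principle C is at stake; coindexation permitted.
*[Selin₁'s client]₂* c-commands the pronoun but from outside its binding domain, and is not c-commanded by it → coindexation permitted.
*Clara₃* c-commands the pronoun within its binding domain → coindexation would violate Principle B.
*Carmen₄*: the pronoun c-commands this R-expression → coindexation would violate Principle C on *Carmen₄*.
*Freya₅*: the pronoun c-commands this R-expression → coindexation would violate Principle C on *Freya₅*.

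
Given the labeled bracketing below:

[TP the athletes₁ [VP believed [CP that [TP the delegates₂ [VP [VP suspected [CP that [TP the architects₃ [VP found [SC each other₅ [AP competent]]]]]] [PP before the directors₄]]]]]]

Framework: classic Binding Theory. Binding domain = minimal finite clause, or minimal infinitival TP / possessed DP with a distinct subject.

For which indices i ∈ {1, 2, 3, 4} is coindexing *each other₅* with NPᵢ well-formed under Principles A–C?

*each other* is an anaphor, so Principle A applies: it must be bound in its binding domain.
Binding domain of *each other₅*: the embedded TP, whose subject is the architects₃.
*the athletes₁* c-commands the anaphor but is outside its binding domain → cannot satisfy Principle A.
*the delegates₂* c-commands the anaphor but is outside its binding domain → cannot satisfy Principle A.
*the architects₃* c-commands the anaphor within its binding domain → licit binder.
*the directors₄* does not c-command the anaphor → cannot bind it.

{3}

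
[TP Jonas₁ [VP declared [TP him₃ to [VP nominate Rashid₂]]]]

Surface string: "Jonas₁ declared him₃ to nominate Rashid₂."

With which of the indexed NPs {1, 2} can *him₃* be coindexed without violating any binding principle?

*him* is a pronoun, so Principle B applies: it must be free in its binding domain.
Binding domain of *him₃*: the matrix TP, whose subject is Jonas₁.
*Jonas₁* c-commands the pronoun within its binding domain → coindexation would violate Principle B.
*Rashid₂*: the pronoun c-commands this R-expression → coindexation would violate Principle C on *Rashid₂*.

none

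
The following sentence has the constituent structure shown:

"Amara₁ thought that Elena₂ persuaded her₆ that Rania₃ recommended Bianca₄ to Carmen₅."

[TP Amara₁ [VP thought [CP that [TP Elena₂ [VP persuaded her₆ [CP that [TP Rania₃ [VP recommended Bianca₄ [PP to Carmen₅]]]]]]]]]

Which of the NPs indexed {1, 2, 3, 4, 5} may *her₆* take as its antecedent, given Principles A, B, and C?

*her* is a pronoun, so Principle B applies: it must be free in its binding domain.
Binding domain of *her₆*: the embedded TP, whose subject is Elena₂.
*Amara₁* c-commands the pronoun but from outside its binding domain, and is not c-commanded by it → coindexation permitted.
*Elena₂* c-commands the pronoun within its binding domain → coindexation would violate Principle B.
*Rania₃*: the pronoun c-commands this R-expression → coindexation would violate Principle C on *Rania₃*.
*Bianca₄*: the pronoun c-commands this R-expression → coindexation would violate Principle C on *Bianca₄*.
*Carmen₅*: the pronoun c-commands this R-expression → coindexation would violate Principle C on *Carmen₅*.

{1}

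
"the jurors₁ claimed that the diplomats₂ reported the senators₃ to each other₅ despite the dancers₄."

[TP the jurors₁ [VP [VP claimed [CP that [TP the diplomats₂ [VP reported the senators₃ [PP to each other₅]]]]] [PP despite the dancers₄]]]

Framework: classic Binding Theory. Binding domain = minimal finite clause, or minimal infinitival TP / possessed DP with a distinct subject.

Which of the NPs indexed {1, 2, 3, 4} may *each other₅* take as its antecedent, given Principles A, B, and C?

*each other* is an anaphor, so Principle A applies: it must be bound in its binding domain.
Binding domain of *each other₅*: the embedded TP, whose subject is the diplomats₂.
*the jurors₁* c-commands the anaphor but is outside its binding domain → cannot satisfy Principle A.
*the diplomats₂* c-commands the anaphor within its binding domain → licit binder.
*the senators₃* c-commands the anaphor within its binding domain → licit binder.
*the dancers₄* does not c-command the anaphor → cannot bind it.

{2, 3}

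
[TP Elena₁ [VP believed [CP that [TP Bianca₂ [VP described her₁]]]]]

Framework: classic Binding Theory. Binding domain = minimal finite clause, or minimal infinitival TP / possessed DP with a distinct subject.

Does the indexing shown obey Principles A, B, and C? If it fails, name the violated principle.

grammatical

The two coindexed NPs are *Elena₁* and *her₁*.
*her₁* is a pronoun; its binding domain is the embedded TP, whose subject is Bianca₂. Within that domain it is c-commanded only by *Bianca₂*, which carries a different index — the pronoun is free locally, so Principle B holds.
*Elena₁* is an R-expression; *her₁* does not c-command it, and no other NP shares its index, so Principle C is satisfied.
All principles are respected.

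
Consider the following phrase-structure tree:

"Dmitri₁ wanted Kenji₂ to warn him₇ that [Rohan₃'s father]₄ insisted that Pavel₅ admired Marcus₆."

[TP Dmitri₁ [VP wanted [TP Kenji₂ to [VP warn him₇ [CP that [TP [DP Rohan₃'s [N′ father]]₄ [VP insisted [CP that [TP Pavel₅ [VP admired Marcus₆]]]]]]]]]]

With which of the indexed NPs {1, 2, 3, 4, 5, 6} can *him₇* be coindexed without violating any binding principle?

*him* is a pronoun, so Principle B applies: it must be free in its binding domain.
Binding domain of *him₇*: the embedded TP, whose subject is Kenji₂.
*Dmitri₁* c-commands the pronoun but from outside its binding domain, and is not c-commanded by it → coindexation permitted.
*Kenji₂* c-commands the pronoun within its binding domain → coindexation would violate Principle B.
*Rohan₃*: the pronoun c-commands this R-expression → coindexation would violate Principle C on *Rohan₃*.
*[Rohan₃'s father]₄*: the pronoun c-commands this R-expression → coindexation would violate Principle C on *[Rohan₃'s father]₄*.
*Pavel₅*: the pronoun c-commands this R-expression → coindexation would violate Principle C on *Pavel₅*.
*Marcus₆*: the pronoun c-commands this R-expression → coindexation would violate Principle C on *Marcus₆*.

{1}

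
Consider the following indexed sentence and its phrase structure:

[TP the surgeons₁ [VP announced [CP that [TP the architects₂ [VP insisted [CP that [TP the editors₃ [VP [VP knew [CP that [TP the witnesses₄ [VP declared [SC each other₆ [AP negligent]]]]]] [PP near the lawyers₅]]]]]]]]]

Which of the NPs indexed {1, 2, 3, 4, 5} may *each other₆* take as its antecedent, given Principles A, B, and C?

{4}

*each other* is an anaphor, so Principle A applies: it must be bound in its binding domain.
Binding domain of *each other₆*: the embedded TP, whose subject is the witnesses₄.
*the surgeons₁* c-commands the anaphor but is outside its binding domain → cannot satisfy Principle A.
*the architects₂* c-commands the anaphor but is outside its binding domain → cannot satisfy Principle A.
*the editors₃* c-commands the anaphor but is outside its binding domain → cannot satisfy Principle A.
*the witnesses₄* c-commands the anaphor within its binding domain → licit binder.
*the lawyers₅* does not c-command the anaphor → cannot bind it.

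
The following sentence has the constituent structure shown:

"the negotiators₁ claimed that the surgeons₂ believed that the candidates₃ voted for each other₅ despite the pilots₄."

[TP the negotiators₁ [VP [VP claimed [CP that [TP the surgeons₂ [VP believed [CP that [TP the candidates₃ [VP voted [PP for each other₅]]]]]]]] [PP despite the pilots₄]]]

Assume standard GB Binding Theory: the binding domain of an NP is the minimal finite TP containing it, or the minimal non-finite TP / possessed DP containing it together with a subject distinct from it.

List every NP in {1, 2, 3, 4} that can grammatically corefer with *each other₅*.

*each other* is an anaphor, so Principle A applies: it must be bound in its binding domain.
Binding domain of *each other₅*: the embedded TP, whose subject is the candidates₃.
*the negotiators₁* c-commands the anaphor but is outside its binding domain → cannot satisfy Principle A.
*the surgeons₂* c-commands the anaphor but is outside its binding domain → cannot satisfy Principle A.
*the candidates₃* c-commands the anaphor within its binding domain → licit binder.
*the pilots₄* does not c-command the anaphor → cannot bind it.

{3}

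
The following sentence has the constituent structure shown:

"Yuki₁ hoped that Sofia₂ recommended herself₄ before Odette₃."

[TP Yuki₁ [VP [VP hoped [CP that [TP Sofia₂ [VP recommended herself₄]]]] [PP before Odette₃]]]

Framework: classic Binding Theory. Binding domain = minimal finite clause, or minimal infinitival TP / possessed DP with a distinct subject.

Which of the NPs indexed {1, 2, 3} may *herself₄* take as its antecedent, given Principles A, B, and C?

*herself* is an anaphor, so Principle A applies: it must be bound in its binding domain.
Binding domain of *herself₄*: the embedded TP, whose subject is Sofia₂.
*Yuki₁* c-commands the anaphor but is outside its binding domain → cannot satisfy Principle A.
*Sofia₂* c-commands the anaphor within its binding domain → licit binder.
*Odette₃* does not c-command the anaphor → cannot bind it.

{2}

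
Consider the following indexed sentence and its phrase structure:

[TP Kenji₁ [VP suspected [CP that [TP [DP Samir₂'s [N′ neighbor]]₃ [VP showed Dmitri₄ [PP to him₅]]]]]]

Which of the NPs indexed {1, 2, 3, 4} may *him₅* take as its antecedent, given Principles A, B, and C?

{1, 2}

*him* is a pronoun, so Principle B applies: it must be free in its binding domain.
Binding domain of *him₅*: the embedded TP, whose subject is [Samir₂'s neighbor]₃.
*Kenji₁* c-commands the pronoun but from outside its binding domain, and is not c-commanded by it → coindexation permitted.
*Samir₂* and the pronoun do not c-command one another → neither Principle B nor Principle C is at stake; coindexation permitted.
*[Samir₂'s neighbor]₃* c-commands the pronoun within its binding domain → coindexation would violate Principle B.
*Dmitri₄* c-commands the pronoun within its binding domain → coindexation would violate Principle B.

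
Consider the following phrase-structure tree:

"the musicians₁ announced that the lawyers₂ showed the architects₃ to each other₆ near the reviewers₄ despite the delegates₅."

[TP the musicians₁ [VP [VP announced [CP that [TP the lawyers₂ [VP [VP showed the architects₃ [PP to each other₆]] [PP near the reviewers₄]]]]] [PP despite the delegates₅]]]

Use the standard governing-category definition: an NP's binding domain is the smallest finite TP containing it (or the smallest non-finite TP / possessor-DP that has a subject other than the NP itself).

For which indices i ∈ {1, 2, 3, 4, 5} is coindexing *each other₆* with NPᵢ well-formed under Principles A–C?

{2, 3}

*each other* is an anaphor, so Principle A applies: it must be bound in its binding domain.
Binding domain of *each other₆*: the embedded TP, whose subject is the lawyers₂.
*the musicians₁* c-commands the anaphor but is outside its binding domain → cannot satisfy Principle A.
*the lawyers₂* c-commands the anaphor within its binding domain → licit binder.
*the architects₃* c-commands the anaphor within its binding domain → licit binder.
*the reviewers₄* does not c-command the anaphor → cannot bind it.
*the delegates₅* does not c-command the anaphor → cannot bind it.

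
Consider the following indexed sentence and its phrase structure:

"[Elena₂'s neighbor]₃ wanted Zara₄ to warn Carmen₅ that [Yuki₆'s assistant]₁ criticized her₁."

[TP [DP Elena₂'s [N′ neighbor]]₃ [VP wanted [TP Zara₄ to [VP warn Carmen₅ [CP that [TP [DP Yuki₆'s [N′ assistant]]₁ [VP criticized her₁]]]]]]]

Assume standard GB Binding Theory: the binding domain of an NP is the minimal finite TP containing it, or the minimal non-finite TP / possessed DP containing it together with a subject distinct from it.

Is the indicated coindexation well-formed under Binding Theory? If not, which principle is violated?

The two coindexed NPs are *[Yuki₆'s assistant]₁* and *her₁*.
*her₁* is a pronoun. Its binding domain is the embedded TP, whose subject is [Yuki₆'s assistant]₁.
*[Yuki₆'s assistant]₁* c-commands it within that domain and carries the same index.
The pronoun is locally bound → Principle B violation.

Principle B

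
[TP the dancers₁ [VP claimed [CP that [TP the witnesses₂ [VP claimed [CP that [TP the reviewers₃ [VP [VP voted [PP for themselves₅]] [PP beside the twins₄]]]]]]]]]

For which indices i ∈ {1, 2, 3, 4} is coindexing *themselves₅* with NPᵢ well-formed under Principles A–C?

*themselves* is an anaphor, so Principle A applies: it must be bound in its binding domain.
Binding domain of *themselves₅*: the embedded TP, whose subject is the reviewers₃.
*the dancers₁* c-commands the anaphor but is outside its binding domain → cannot satisfy Principle A.
*the witnesses₂* c-commands the anaphor but is outside its binding domain → cannot satisfy Principle A.
*the reviewers₃* c-commands the anaphor within its binding domain → licit binder.
*the twins₄* does not c-command the anaphor → cannot bind it.

{3}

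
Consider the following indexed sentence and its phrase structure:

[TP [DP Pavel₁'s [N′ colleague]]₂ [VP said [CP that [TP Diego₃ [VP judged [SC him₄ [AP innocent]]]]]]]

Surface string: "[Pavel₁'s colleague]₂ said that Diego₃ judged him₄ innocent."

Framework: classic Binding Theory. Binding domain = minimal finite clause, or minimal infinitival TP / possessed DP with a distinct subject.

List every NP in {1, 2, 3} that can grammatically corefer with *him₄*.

*him* is a pronoun, so Principle B applies: it must be free in its binding domain.
Binding domain of *him₄*: the embedded TP, whose subject is Diego₃.
*Pavel₁* and the pronoun do not c-command one another → neither Principle B nor Principle C is at stake; coindexation permitted.
*[Pavel₁'s colleague]₂* c-commands the pronoun but from outside its binding domain, and is not c-commanded by it → coindexation permitted.
*Diego₃* c-commands the pronoun within its binding domain → coindexation would violate Principle B.

{1, 2}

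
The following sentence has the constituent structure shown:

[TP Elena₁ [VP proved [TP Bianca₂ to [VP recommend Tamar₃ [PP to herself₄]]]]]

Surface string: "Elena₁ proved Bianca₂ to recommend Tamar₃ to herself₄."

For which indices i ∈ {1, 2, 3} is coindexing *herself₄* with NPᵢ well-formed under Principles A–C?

*herself* is an anaphor, so Principle A applies: it must be bound in its binding domain.
Binding domain of *herself₄*: the embedded TP, whose subject is Bianca₂.
*Elena₁* c-commands the anaphor but is outside its binding domain → cannot satisfy Principle A.
*Bianca₂* c-commands the anaphor within its binding domain → licit binder.
*Tamar₃* c-commands the anaphor within its binding domain → licit binder.

{2, 3}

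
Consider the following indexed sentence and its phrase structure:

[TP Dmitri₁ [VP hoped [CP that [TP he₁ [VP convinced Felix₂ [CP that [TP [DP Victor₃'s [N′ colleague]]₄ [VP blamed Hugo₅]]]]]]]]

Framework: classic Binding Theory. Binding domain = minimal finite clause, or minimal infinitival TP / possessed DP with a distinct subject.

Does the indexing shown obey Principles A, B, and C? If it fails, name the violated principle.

The two coindexed NPs are *Dmitri₁* and *he₁*.
*he₁* is a pronoun; nothing c-commands it within its binding domain (the embedded TP.), so Principle B holds trivially.
*Dmitri₁* is an R-expression; *he₁* does not c-command it, and no other NP shares its index, so Principle C is satisfied.
All principles are respected.

grammatical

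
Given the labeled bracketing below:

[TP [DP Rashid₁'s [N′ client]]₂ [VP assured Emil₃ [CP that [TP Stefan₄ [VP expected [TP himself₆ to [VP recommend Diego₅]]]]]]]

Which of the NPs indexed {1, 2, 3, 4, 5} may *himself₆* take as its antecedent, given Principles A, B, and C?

*himself* is an anaphor, so Principle A applies: it must be bound in its binding domain.
Binding domain of *himself₆*: the embedded TP, whose subject is Stefan₄.
*Rashid₁* does not c-command the anaphor → cannot bind it.
*[Rashid₁'s client]₂* c-commands the anaphor but is outside its binding domain → cannot satisfy Principle A.
*Emil₃* c-commands the anaphor but is outside its binding domain → cannot satisfy Principle A.
*Stefan₄* c-commands the anaphor within its binding domain → licit binder.
*Diego₅* does not c-command the anaphor → cannot bind it.

{4}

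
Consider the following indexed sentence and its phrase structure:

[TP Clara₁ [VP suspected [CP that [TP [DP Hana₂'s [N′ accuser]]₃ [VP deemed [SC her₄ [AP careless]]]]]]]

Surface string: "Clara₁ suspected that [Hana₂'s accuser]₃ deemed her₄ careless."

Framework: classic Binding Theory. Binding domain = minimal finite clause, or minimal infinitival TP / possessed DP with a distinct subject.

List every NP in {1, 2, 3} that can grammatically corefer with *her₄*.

{1, 2}

*her* is a pronoun, so Principle B applies: it must be free in its binding domain.
Binding domain of *her₄*: the embedded TP, whose subject is [Hana₂'s accuser]₃.
*Clara₁* c-commands the pronoun but from outside its binding domain, and is not c-commanded by it → coindexation permitted.
*Hana₂* and the pronoun do not c-command one another → neither Principle B nor Principle C is at stake; coindexation permitted.
*[Hana₂'s accuser]₃* c-commands the pronoun within its binding domain → coindexation would violate Principle B.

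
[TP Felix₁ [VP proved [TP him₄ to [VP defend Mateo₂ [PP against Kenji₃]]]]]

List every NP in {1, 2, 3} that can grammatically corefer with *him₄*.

*him* is a pronoun, so Principle B applies: it must be free in its binding domain.
Binding domain of *him₄*: the matrix TP, whose subject is Felix₁.
*Felix₁* c-commands the pronoun within its binding domain → coindexation would violate Principle B.
*Mateo₂*: the pronoun c-commands this R-expression → coindexation would violate Principle C on *Mateo₂*.
*Kenji₃*: the pronoun c-commands this R-expression → coindexation would violate Principle C on *Kenji₃*.

none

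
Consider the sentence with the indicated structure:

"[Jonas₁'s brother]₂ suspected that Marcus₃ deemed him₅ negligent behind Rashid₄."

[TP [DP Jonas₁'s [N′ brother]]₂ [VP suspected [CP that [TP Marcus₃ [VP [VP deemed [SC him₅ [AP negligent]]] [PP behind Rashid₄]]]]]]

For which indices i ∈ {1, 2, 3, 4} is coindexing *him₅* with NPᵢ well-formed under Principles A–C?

*him* is a pronoun, so Principle B applies: it must be free in its binding domain.
Binding domain of *him₅*: the embedded TP, whose subject is Marcus₃.
*Jonas₁* and the pronoun do not c-command one another → neither Principle B nor Principle C is at stake; coindexation permitted.
*[Jonas₁'s brother]₂* c-commands the pronoun but from outside its binding domain, and is not c-commanded by it → coindexation permitted.
*Marcus₃* c-commands the pronoun within its binding domain → coindexation would violate Principle B.
*Rashid₄* and the pronoun do not c-command one another → neither Principle B nor Principle C is at stake; coindexation permitted.

{1, 2, 4}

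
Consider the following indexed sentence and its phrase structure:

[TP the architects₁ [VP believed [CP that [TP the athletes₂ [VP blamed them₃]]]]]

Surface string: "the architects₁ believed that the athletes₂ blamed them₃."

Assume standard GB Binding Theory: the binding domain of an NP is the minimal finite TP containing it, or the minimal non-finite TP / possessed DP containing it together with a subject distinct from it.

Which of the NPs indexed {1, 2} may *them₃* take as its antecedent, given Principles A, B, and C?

*them* is a pronoun, so Principle B applies: it must be free in its binding domain.
Binding domain of *them₃*: the embedded TP, whose subject is the athletes₂.
*the architects₁* c-commands the pronoun but from outside its binding domain, and is not c-commanded by it → coindexation permitted.
*the athletes₂* c-commands the pronoun within its binding domain → coindexation would violate Principle B.

{1}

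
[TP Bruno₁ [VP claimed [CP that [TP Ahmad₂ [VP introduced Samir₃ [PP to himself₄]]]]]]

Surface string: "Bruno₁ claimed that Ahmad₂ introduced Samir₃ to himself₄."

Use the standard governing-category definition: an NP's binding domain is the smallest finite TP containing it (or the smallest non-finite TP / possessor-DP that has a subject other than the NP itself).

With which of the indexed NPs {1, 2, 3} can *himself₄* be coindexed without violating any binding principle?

{2, 3}

*himself* is an anaphor, so Principle A applies: it must be bound in its binding domain.
Binding domain of *himself₄*: the embedded TP, whose subject is Ahmad₂.
*Bruno₁* c-commands the anaphor but is outside its binding domain → cannot satisfy Principle A.
*Ahmad₂* c-commands the anaphor within its binding domain → licit binder.
*Samir₃* c-commands the anaphor within its binding domain → licit binder.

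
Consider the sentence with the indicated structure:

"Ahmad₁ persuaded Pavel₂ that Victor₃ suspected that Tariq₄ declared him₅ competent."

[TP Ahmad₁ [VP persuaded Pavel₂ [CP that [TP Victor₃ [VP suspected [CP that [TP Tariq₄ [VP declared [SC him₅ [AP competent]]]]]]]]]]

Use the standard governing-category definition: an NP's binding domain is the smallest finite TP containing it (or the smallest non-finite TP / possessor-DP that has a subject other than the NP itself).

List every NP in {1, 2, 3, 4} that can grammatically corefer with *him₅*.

*him* is a pronoun, so Principle B applies: it must be free in its binding domain.
Binding domain of *him₅*: the embedded TP, whose subject is Tariq₄.
*Ahmad₁* c-commands the pronoun but from outside its binding domain, and is not c-commanded by it → coindexation permitted.
*Pavel₂* c-commands the pronoun but from outside its binding domain, and is not c-commanded by it → coindexation permitted.
*Victor₃* c-commands the pronoun but from outside its binding domain, and is not c-commanded by it → coindexation permitted.
*Tariq₄* c-commands the pronoun within its binding domain → coindexation would violate Principle B.

{1, 2, 3}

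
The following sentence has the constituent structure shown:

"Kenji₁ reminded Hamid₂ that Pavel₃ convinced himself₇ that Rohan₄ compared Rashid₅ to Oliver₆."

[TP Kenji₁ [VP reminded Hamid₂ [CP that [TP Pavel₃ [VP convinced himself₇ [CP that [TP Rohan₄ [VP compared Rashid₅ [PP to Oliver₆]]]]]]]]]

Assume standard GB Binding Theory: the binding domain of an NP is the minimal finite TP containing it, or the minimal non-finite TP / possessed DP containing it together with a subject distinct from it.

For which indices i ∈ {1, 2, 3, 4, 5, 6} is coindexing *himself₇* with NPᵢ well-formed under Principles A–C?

{3}

*himself* is an anaphor, so Principle A applies: it must be bound in its binding domain.
Binding domain of *himself₇*: the embedded TP, whose subject is Pavel₃.
*Kenji₁* c-commands the anaphor but is outside its binding domain → cannot satisfy Principle A.
*Hamid₂* c-commands the anaphor but is outside its binding domain → cannot satisfy Principle A.
*Pavel₃* c-commands the anaphor within its binding domain → licit binder.
*Rohan₄* does not c-command the anaphor → cannot bind it.
*Rashid₅* does not c-command the anaphor → cannot bind it.
*Oliver₆* does not c-command the anaphor → cannot bind it.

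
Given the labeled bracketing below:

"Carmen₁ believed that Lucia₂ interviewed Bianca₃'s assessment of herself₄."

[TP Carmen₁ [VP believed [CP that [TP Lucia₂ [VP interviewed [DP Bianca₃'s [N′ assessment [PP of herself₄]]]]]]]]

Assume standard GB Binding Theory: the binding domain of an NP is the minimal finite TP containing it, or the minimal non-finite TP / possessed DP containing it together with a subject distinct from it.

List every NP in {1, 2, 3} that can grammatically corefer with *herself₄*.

*herself* is an anaphor, so Principle A applies: it must be bound in its binding domain.
Binding domain of *herself₄*: the possessed DP, whose subject is Bianca₃.
*Carmen₁* c-commands the anaphor but is outside its binding domain → cannot satisfy Principle A.
*Lucia₂* c-commands the anaphor but is outside its binding domain → cannot satisfy Principle A.
*Bianca₃* c-commands the anaphor within its binding domain → licit binder.

{3}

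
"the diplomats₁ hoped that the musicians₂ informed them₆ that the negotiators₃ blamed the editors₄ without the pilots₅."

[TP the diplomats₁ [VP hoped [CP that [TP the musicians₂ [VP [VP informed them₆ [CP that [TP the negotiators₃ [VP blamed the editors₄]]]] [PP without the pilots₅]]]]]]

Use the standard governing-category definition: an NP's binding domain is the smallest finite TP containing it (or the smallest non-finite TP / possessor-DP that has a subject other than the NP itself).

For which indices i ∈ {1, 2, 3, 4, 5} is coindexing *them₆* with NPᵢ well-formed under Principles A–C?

*them* is a pronoun, so Principle B applies: it must be free in its binding domain.
Binding domain of *them₆*: the embedded TP, whose subject is the musicians₂.
*the diplomats₁* c-commands the pronoun but from outside its binding domain, and is not c-commanded by it → coindexation permitted.
*the musicians₂* c-commands the pronoun within its binding domain → coindexation would violate Principle B.
*the negotiators₃*: the pronoun c-commands this R-expression → coindexation would violate Principle C on *the negotiators₃*.
*the editors₄*: the pronoun c-commands this R-expression → coindexation would violate Principle C on *the editors₄*.
*the pilots₅* and the pronoun do not c-command one another → neither Principle B nor Principle C is at stake; coindexation permitted.

{1, 5}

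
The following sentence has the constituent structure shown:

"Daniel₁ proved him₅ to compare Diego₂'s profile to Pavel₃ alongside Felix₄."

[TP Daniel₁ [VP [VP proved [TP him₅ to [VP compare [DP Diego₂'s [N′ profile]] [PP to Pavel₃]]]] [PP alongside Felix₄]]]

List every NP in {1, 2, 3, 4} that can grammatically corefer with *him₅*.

*him* is a pronoun, so Principle B applies: it must be free in its binding domain.
Binding domain of *him₅*: the matrix TP, whose subject is Daniel₁.
*Daniel₁* c-commands the pronoun within its binding domain → coindexation would violate Principle B.
*Diego₂*: the pronoun c-commands this R-expression → coindexation would violate Principle C on *Diego₂*.
*Pavel₃*: the pronoun c-commands this R-expression → coindexation would violate Principle C on *Pavel₃*.
*Felix₄* and the pronoun do not c-command one another → neither Principle B nor Principle C is at stake; coindexation permitted.

{4}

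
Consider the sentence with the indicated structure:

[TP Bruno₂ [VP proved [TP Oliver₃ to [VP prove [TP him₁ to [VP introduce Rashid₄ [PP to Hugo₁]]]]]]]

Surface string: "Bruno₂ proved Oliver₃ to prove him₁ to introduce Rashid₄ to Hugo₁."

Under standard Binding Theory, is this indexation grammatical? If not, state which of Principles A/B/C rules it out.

Principle C

The two coindexed NPs are *him₁* and *Hugo₁*.
*Hugo₁* is an R-expression. Principle C requires it to be free everywhere.
*him₁* c-commands it and carries the same index.
The R-expression is bound → Principle C violation.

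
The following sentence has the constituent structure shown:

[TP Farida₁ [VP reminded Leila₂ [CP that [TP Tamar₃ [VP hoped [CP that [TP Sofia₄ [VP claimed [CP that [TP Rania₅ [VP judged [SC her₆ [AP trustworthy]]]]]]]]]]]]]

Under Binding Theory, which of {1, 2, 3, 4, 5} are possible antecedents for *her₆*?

*her* is a pronoun, so Principle B applies: it must be free in its binding domain.
Binding domain of *her₆*: the embedded TP, whose subject is Rania₅.
*Farida₁* c-commands the pronoun but from outside its binding domain, and is not c-commanded by it → coindexation permitted.
*Leila₂* c-commands the pronoun but from outside its binding domain, and is not c-commanded by it → coindexation permitted.
*Tamar₃* c-commands the pronoun but from outside its binding domain, and is not c-commanded by it → coindexation permitted.
*Sofia₄* c-commands the pronoun but from outside its binding domain, and is not c-commanded by it → coindexation permitted.
*Rania₅* c-commands the pronoun within its binding domain → coindexation would violate Principle B.

{1, 2, 3, 4}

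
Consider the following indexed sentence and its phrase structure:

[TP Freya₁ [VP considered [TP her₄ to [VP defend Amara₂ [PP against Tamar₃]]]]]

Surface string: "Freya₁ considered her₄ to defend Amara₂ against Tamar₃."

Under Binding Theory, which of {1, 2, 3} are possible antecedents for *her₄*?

*her* is a pronoun, so Principle B applies: it must be free in its binding domain.
Binding domain of *her₄*: the matrix TP, whose subject is Freya₁.
*Freya₁* c-commands the pronoun within its binding domain → coindexation would violate Principle B.
*Amara₂*: the pronoun c-commands this R-expression → coindexation would violate Principle C on *Amara₂*.
*Tamar₃*: the pronoun c-commands this R-expression → coindexation would violate Principle C on *Tamar₃*.

none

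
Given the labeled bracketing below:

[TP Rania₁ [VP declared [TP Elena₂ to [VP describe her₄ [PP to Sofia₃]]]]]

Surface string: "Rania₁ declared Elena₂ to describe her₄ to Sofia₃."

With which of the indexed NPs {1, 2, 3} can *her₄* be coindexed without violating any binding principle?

*her* is a pronoun, so Principle B applies: it must be free in its binding domain.
Binding domain of *her₄*: the embedded TP, whose subject is Elena₂.
*Rania₁* c-commands the pronoun but from outside its binding domain, and is not c-commanded by it → coindexation permitted.
*Elena₂* c-commands the pronoun within its binding domain → coindexation would violate Principle B.
*Sofia₃*: the pronoun c-commands this R-expression → coindexation would violate Principle C on *Sofia₃*.

{1}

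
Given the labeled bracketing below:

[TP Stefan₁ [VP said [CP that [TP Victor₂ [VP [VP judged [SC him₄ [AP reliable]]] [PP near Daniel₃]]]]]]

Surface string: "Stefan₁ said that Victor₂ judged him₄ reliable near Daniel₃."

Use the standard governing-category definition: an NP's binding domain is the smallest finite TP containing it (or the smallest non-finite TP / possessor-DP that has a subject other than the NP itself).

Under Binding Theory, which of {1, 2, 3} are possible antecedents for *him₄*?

*him* is a pronoun, so Principle B applies: it must be free in its binding domain.
Binding domain of *him₄*: the embedded TP, whose subject is Victor₂.
*Stefan₁* c-commands the pronoun but from outside its binding domain, and is not c-commanded by it → coindexation permitted.
*Victor₂* c-commands the pronoun within its binding domain → coindexation would violate Principle B.
*Daniel₃* and the pronoun do not c-command one another → neither Principle B nor Principle C is at stake; coindexation permitted.

{1, 3}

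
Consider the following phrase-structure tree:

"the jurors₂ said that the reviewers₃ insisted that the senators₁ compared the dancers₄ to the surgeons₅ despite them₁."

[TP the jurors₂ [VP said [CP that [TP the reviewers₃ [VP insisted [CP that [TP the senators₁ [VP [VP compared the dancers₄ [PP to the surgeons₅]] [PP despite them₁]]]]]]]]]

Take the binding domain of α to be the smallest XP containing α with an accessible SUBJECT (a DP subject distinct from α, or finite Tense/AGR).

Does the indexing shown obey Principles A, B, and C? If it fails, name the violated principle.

The two coindexed NPs are *the senators₁* and *them₁*.
*them₁* is a pronoun. Its binding domain is the embedded TP, whose subject is the senators₁.
*the senators₁* c-commands it within that domain and carries the same index.
The pronoun is locally bound → Principle B violation.

Principle B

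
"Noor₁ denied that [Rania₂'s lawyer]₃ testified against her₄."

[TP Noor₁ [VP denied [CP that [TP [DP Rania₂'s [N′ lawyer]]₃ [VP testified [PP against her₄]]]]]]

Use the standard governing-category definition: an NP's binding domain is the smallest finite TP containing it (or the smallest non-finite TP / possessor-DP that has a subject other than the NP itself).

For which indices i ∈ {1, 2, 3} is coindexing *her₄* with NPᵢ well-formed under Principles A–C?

*her* is a pronoun, so Principle B applies: it must be free in its binding domain.
Binding domain of *her₄*: the embedded TP, whose subject is [Rania₂'s lawyer]₃.
*Noor₁* c-commands the pronoun but from outside its binding domain, and is not c-commanded by it → coindexation permitted.
*Rania₂* and the pronoun do not c-command one another → neither Principle B nor Principle C is at stake; coindexation permitted.
*[Rania₂'s lawyer]₃* c-commands the pronoun within its binding domain → coindexation would violate Principle B.

{1, 2}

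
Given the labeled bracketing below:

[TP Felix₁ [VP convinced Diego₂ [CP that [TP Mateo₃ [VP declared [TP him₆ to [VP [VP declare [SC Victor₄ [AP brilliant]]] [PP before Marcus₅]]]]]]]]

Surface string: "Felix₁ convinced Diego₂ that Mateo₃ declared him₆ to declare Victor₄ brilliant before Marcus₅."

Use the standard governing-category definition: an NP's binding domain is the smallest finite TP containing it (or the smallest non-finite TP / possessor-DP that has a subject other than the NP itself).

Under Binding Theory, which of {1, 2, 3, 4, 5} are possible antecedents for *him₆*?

{1, 2}

*him* is a pronoun, so Principle B applies: it must be free in its binding domain.
Binding domain of *him₆*: the embedded TP, whose subject is Mateo₃.
*Felix₁* c-commands the pronoun but from outside its binding domain, and is not c-commanded by it → coindexation permitted.
*Diego₂* c-commands the pronoun but from outside its binding domain, and is not c-commanded by it → coindexation permitted.
*Mateo₃* c-commands the pronoun within its binding domain → coindexation would violate Principle B.
*Victor₄*: the pronoun c-commands this R-expression → coindexation would violate Principle C on *Victor₄*.
*Marcus₅*: the pronoun c-commands this R-expression → coindexation would violate Principle C on *Marcus₅*.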